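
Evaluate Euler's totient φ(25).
20

Prime factorization: 25 = 5^2
Using the formula φ(n) = n × Π(1 - 1/p) for each prime factor p:
φ(25) = 25 × (1 - 1/5)
φ(25) = 20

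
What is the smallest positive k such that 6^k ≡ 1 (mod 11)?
Powers of 6 mod 11: 6^1≡6, 6^2≡3, 6^3≡7, 6^4≡9, 6^5≡10, 6^6≡5, 6^7≡8, 6^8≡4, 6^9≡2, 6^10≡1. Order = 10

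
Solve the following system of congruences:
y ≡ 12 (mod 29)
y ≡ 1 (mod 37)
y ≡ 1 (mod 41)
40960

Using the Chinese Remainder Theorem:
M = product of moduli = 43993
For equation 1: M_1 = 1517, 1517 ≡ 9 (mod 29), inverse of 1517 mod 29 is 13 (check: 9 × 13 = 117 ≡ 1 (mod 29))
For equation 2: M_2 = 1189, 1189 ≡ 5 (mod 37), inverse of 1189 mod 37 is 15 (check: 5 × 15 = 75 ≡ 1 (mod 37))
For equation 3: M_3 = 1073, 1073 ≡ 7 (mod 41), inverse of 1073 mod 41 is 6 (check: 7 × 6 = 42 ≡ 1 (mod 41))
Combine: y ≡ Σ r_i×M_i×(M_i⁻¹ mod m_i) = 12×1517×13 + 1×1189×15 + 1×1073×6 = 236652 + 17835 + 6438 = 260925
260925 mod 43993 = 40960
y ≡ 40960 (mod 43993)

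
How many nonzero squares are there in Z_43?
For prime 43, there are (p-1)/2 = (43-1)/2 = 21 quadratic residues (excluding 0).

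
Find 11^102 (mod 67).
Using Fermat: 11^{66} ≡ 1 (mod 67). 102 ≡ 36 (mod 66). So 11^{102} ≡ 11^{36} ≡ 9 (mod 67)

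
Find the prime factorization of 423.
3^2 × 47

Divide by primes starting from smallest:
423 ÷ 3 = 141
141 ÷ 3 = 47
47 ÷ 47 = 1

423 = 3^2 × 47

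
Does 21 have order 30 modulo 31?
p - 1 = 30 has prime divisors 2, 3, 5. Check 21^(30/q) mod 31 for each: 21^(30/2) = 21^15 ≡ 30, 21^(30/3) = 21^10 ≡ 5, 21^(30/5) = 21^6 ≡ 2 (mod 31). None of these is 1, so 21 has order 30 = φ(31), so it is a primitive root mod 31.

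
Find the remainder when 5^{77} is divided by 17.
By Fermat: 5^{16} ≡ 1 (mod 17). 77 = 4×16 + 13. So 5^{77} ≡ 5^{13} ≡ 3 (mod 17)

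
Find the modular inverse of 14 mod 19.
14^(-1) ≡ 15 (mod 19). Verification: 14 × 15 = 210 ≡ 1 (mod 19)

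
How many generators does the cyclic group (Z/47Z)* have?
22

The number of primitive roots modulo p is φ(p-1) = φ(46)
φ(46) = 22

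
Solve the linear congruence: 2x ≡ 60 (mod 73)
30

Since gcd(2, 73) = 1 divides 60, a solution exists.
Multiply both sides by the inverse of 2 mod 73:
  2^(-1) mod 73 = 37
  x ≡ 37 × 60 ≡ 2220 ≡ 30 (mod 73)
Verification: 2 × 30 = 60 = 0 × 73 + 60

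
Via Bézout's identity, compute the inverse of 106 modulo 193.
Extended GCD: 106(-71) + 193(39) = 1. So 106^(-1) ≡ 122 ≡ 122 (mod 193). Verify: 106 × 122 = 12932 ≡ 1 (mod 193)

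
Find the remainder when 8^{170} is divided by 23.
By Fermat: 8^{22} ≡ 1 (mod 23). 170 = 7×22 + 16. So 8^{170} ≡ 8^{16} ≡ 16 (mod 23)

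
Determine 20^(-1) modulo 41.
20^(-1) ≡ 39 (mod 41). Verification: 20 × 39 = 780 ≡ 1 (mod 41)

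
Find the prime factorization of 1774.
2 × 887

Divide by primes starting from smallest:
1774 ÷ 2 = 887
887 ÷ 887 = 1

1774 = 2 × 887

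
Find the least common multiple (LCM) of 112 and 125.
14000

First find GCD(112, 125) using the Euclidean algorithm:
112 = 0 × 125 + 112
125 = 1 × 112 + 13
112 = 8 × 13 + 8
13 = 1 × 8 + 5
8 = 1 × 5 + 3
5 = 1 × 3 + 2
3 = 1 × 2 + 1
2 = 2 × 1 + 0
GCD(112, 125) = 1

LCM formula: LCM(a, b) = (a × b) / GCD(a, b)
LCM(112, 125) = (112 × 125) / 1
LCM(112, 125) = 14000 / 1
LCM(112, 125) = 14000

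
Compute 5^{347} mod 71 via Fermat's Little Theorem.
25

By Fermat's Little Theorem, a^(p-1) ≡ 1 (mod p) for prime p and gcd(a, p) = 1
Here p = 71, so 5^70 ≡ 1 (mod 71)
We can reduce the exponent: 347 mod 70 = 67
So 5^347 ≡ 5^67 (mod 71)
Computing: 5^67 mod 71 = 25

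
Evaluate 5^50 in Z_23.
Using Fermat: 5^{22} ≡ 1 (mod 23). 50 ≡ 6 (mod 22). So 5^{50} ≡ 5^{6} ≡ 8 (mod 23)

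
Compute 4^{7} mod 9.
4

Using successive squaring:
Binary expansion of 7: 111
Powers of 4 mod 9 (each is the square of the previous):
  4^1 ≡ 4 (mod 9)
  4^2 ≡ 4² = 16 ≡ 7 (mod 9)
  4^4 ≡ 7² = 49 ≡ 4 (mod 9)
7 = 4 + 2 + 1, so 4^7 = 4^4 × 4^2 × 4^1 ≡ 4 × 7 × 4 (mod 9)
Multiplying step by step:
  4 × 7 = 28 ≡ 1 (mod 9)
  1 × 4 = 4 ≡ 4 (mod 9)
Result: 4^7 ≡ 4 (mod 9)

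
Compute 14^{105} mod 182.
14

Using successive squaring:
Binary expansion of 105: 1101001
Powers of 14 mod 182 (each is the square of the previous):
  14^1 ≡ 14 (mod 182)
  14^2 ≡ 14² = 196 ≡ 14 (mod 182)
  14^4 ≡ 14² = 196 ≡ 14 (mod 182)
  14^8 ≡ 14² = 196 ≡ 14 (mod 182)
  14^16 ≡ 14² = 196 ≡ 14 (mod 182)
  14^32 ≡ 14² = 196 ≡ 14 (mod 182)
  14^64 ≡ 14² = 196 ≡ 14 (mod 182)
105 = 64 + 32 + 8 + 1, so 14^105 = 14^64 × 14^32 × 14^8 × 14^1 ≡ 14 × 14 × 14 × 14 (mod 182)
Multiplying step by step:
  14 × 14 = 196 ≡ 14 (mod 182)
  14 × 14 = 196 ≡ 14 (mod 182)
  14 × 14 = 196 ≡ 14 (mod 182)
Result: 14^105 ≡ 14 (mod 182)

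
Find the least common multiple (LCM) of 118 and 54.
3186

First find GCD(118, 54) using the Euclidean algorithm:
118 = 2 × 54 + 10
54 = 5 × 10 + 4
10 = 2 × 4 + 2
4 = 2 × 2 + 0
GCD(118, 54) = 2

LCM formula: LCM(a, b) = (a × b) / GCD(a, b)
LCM(118, 54) = (118 × 54) / 2
LCM(118, 54) = 6372 / 2
LCM(118, 54) = 3186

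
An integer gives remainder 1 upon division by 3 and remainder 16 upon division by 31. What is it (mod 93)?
M = 3 × 31 = 93. M₁ = 31, y₁ ≡ 1 (mod 3). M₂ = 3, y₂ ≡ 21 (mod 31). t = 1×31×1 + 16×3×21 ≡ 16 (mod 93). The smallest positive such number is 16.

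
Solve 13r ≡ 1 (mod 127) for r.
13^(-1) ≡ 88 (mod 127). Verification: 13 × 88 = 1144 ≡ 1 (mod 127)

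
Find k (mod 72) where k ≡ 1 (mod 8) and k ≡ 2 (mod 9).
M = 8 × 9 = 72. M₁ = 9, y₁ ≡ 1 (mod 8). M₂ = 8, y₂ ≡ 8 (mod 9). k = 1×9×1 + 2×8×8 ≡ 65 (mod 72)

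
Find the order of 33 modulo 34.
Powers of 33 mod 34: 33^1≡33, 33^2≡1. Order = 2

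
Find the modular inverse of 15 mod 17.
15^(-1) ≡ 8 (mod 17). Verification: 15 × 8 = 120 ≡ 1 (mod 17)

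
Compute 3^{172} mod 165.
141

Using successive squaring:
Binary expansion of 172: 10101100
Powers of 3 mod 165 (each is the square of the previous):
  3^1 ≡ 3 (mod 165)
  3^2 ≡ 3² = 9 ≡ 9 (mod 165)
  3^4 ≡ 9² = 81 ≡ 81 (mod 165)
  3^8 ≡ 81² = 6561 ≡ 126 (mod 165)
  3^16 ≡ 126² = 15876 ≡ 36 (mod 165)
  3^32 ≡ 36² = 1296 ≡ 141 (mod 165)
  3^64 ≡ 141² = 19881 ≡ 81 (mod 165)
  3^128 ≡ 81² = 6561 ≡ 126 (mod 165)
172 = 128 + 32 + 8 + 4, so 3^172 = 3^128 × 3^32 × 3^8 × 3^4 ≡ 126 × 141 × 126 × 81 (mod 165)
Multiplying step by step:
  126 × 141 = 17766 ≡ 111 (mod 165)
  111 × 126 = 13986 ≡ 126 (mod 165)
  126 × 81 = 10206 ≡ 141 (mod 165)
Result: 3^172 ≡ 141 (mod 165)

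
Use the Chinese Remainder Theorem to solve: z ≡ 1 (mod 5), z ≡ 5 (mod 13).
M = 5 × 13 = 65. M₁ = 13, y₁ ≡ 2 (mod 5). M₂ = 5, y₂ ≡ 8 (mod 13). z = 1×13×2 + 5×5×8 ≡ 31 (mod 65)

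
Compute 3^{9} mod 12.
3

Using successive squaring:
Binary expansion of 9: 1001
Powers of 3 mod 12 (each is the square of the previous):
  3^1 ≡ 3 (mod 12)
  3^2 ≡ 3² = 9 ≡ 9 (mod 12)
  3^4 ≡ 9² = 81 ≡ 9 (mod 12)
  3^8 ≡ 9² = 81 ≡ 9 (mod 12)
9 = 8 + 1, so 3^9 = 3^8 × 3^1 ≡ 9 × 3 (mod 12)
Multiplying step by step:
  9 × 3 = 27 ≡ 3 (mod 12)
Result: 3^9 ≡ 3 (mod 12)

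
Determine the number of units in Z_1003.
928

Prime factorization: 1003 = 17 × 59
Using the formula φ(n) = n × Π(1 - 1/p) for each prime factor p:
φ(1003) = 1003 × (1 - 1/17) × (1 - 1/59)
φ(1003) = 928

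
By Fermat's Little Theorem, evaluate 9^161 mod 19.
By Fermat: 9^{18} ≡ 1 (mod 19). 161 = 8×18 + 17. So 9^{161} ≡ 9^{17} ≡ 17 (mod 19)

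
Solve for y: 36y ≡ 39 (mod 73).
68

Since gcd(36, 73) = 1 divides 39, a solution exists.
Multiply both sides by the inverse of 36 mod 73:
  36^(-1) mod 73 = 71
  x ≡ 71 × 39 ≡ 2769 ≡ 68 (mod 73)
Verification: 36 × 68 = 2448 = 33 × 73 + 39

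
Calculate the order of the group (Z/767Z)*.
696

Prime factorization: 767 = 13 × 59
Using the formula φ(n) = n × Π(1 - 1/p) for each prime factor p:
φ(767) = 767 × (1 - 1/13) × (1 - 1/59)
φ(767) = 696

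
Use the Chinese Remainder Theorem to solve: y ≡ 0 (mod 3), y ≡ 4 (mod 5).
M = 3 × 5 = 15. M₁ = 5, y₁ ≡ 2 (mod 3). M₂ = 3, y₂ ≡ 2 (mod 5). y = 0×5×2 + 4×3×2 ≡ 9 (mod 15)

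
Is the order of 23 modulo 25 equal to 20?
Yes, ord_25(23) = 20.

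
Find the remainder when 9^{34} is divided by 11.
By Fermat: 9^{10} ≡ 1 (mod 11). 34 = 3×10 + 4. So 9^{34} ≡ 9^{4} ≡ 5 (mod 11)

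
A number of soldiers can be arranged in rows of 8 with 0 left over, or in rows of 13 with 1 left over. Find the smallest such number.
M = 8 × 13 = 104. M₁ = 13, y₁ ≡ 5 (mod 8). M₂ = 8, y₂ ≡ 5 (mod 13). k = 0×13×5 + 1×8×5 ≡ 40 (mod 104). The smallest positive such number is 40.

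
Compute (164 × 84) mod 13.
9

(164 × 84) = 13776
13776 mod 13 = 9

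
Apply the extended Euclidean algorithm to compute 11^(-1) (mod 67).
Extended GCD: 11(-6) + 67(1) = 1. So 11^(-1) ≡ 61 ≡ 61 (mod 67). Verify: 11 × 61 = 671 ≡ 1 (mod 67)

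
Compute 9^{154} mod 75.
36

Using successive squaring:
Binary expansion of 154: 10011010
Powers of 9 mod 75 (each is the square of the previous):
  9^1 ≡ 9 (mod 75)
  9^2 ≡ 9² = 81 ≡ 6 (mod 75)
  9^4 ≡ 6² = 36 ≡ 36 (mod 75)
  9^8 ≡ 36² = 1296 ≡ 21 (mod 75)
  9^16 ≡ 21² = 441 ≡ 66 (mod 75)
  9^32 ≡ 66² = 4356 ≡ 6 (mod 75)
  9^64 ≡ 6² = 36 ≡ 36 (mod 75)
  9^128 ≡ 36² = 1296 ≡ 21 (mod 75)
154 = 128 + 16 + 8 + 2, so 9^154 = 9^128 × 9^16 × 9^8 × 9^2 ≡ 21 × 66 × 21 × 6 (mod 75)
Multiplying step by step:
  21 × 66 = 1386 ≡ 36 (mod 75)
  36 × 21 = 756 ≡ 6 (mod 75)
  6 × 6 = 36 ≡ 36 (mod 75)
Result: 9^154 ≡ 36 (mod 75)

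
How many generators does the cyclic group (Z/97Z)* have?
32

The number of primitive roots modulo p is φ(p-1) = φ(96)
φ(96) = 32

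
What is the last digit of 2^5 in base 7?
5 = 4 + 1 (binary 101). Repeated squaring mod 7: 2^1 ≡ 2; 2^2 ≡ 2² = 4 ≡ 4; 2^4 ≡ 4² = 16 ≡ 2. Multiply: 2^5 = 2^4 × 2^1 ≡ 2 × 2 (mod 7): 2 × 2 = 4 ≡ 4. So 2^5 ≡ 4 (mod 7).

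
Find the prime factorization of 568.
2^3 × 71

Divide by primes starting from smallest:
568 ÷ 2 = 284
284 ÷ 2 = 142
142 ÷ 2 = 71
71 ÷ 71 = 1

568 = 2^3 × 71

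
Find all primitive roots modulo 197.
Primitive roots mod 197: {2, 3, 5, 8, 11, 12, 13, 17, 18, 21, 27, 30, 31, 32, 35, 38, 44, 45, 46, 48, 50, 52, 56, 57, 58, 66, 67, 71, 72, 73, 74, 75, 78, 79, 80, 82, 86, 89, 91, 94, 95, 98, 99, 102, 103, 106, 108, 111, 115, 117, 118, 119, 122, 123, 124, 125, 126, 130, 131, 139, 140, 141, 145, 147, 149, 151, 152, 153, 159, 162, 165, 166, 167, 170, 176, 179, 180, 184, 185, 186, 189, 192, 194, 195}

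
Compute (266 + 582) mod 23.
20

(266 + 582) = 848
848 mod 23 = 20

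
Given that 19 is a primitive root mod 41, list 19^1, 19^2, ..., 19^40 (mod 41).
g^1, g^2, ..., g^{40} mod 41: {19, 33, 12, 23, 27, 21, 30, 37, 6, 32, 34, 31, 15, 39, 3, 16, 17, 36, 28, 40, 22, 8, 29, 18, 14, 20, 11, 4, 35, 9, 7, 10, 26, 2, 38, 25, 24, 5, 13, 1}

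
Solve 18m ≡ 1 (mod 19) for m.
18^(-1) ≡ 18 (mod 19). Verification: 18 × 18 = 324 ≡ 1 (mod 19)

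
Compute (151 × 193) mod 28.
23

(151 × 193) = 29143
29143 mod 28 = 23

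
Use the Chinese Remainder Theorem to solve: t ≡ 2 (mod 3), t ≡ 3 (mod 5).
M = 3 × 5 = 15. M₁ = 5, y₁ ≡ 2 (mod 3). M₂ = 3, y₂ ≡ 2 (mod 5). t = 2×5×2 + 3×3×2 ≡ 8 (mod 15)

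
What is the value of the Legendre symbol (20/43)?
(20/43) = 20^{21} mod 43 = -1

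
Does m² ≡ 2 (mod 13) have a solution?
By Euler's criterion: 2^{6} ≡ 12 (mod 13). Since this equals -1 (≡ 12), 2 is not a QR.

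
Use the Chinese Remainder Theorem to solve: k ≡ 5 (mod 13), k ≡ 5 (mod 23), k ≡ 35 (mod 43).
8377

Using the Chinese Remainder Theorem:
M = product of moduli = 12857
For equation 1: M_1 = 989, 989 ≡ 1 (mod 13), inverse of 989 mod 13 is 1 (check: 1 × 1 = 1 ≡ 1 (mod 13))
For equation 2: M_2 = 559, 559 ≡ 7 (mod 23), inverse of 559 mod 23 is 10 (check: 7 × 10 = 70 ≡ 1 (mod 23))
For equation 3: M_3 = 299, 299 ≡ 41 (mod 43), inverse of 299 mod 43 is 21 (check: 41 × 21 = 861 ≡ 1 (mod 43))
Combine: k ≡ Σ r_i×M_i×(M_i⁻¹ mod m_i) = 5×989×1 + 5×559×10 + 35×299×21 = 4945 + 27950 + 219765 = 252660
252660 mod 12857 = 8377
k ≡ 8377 (mod 12857)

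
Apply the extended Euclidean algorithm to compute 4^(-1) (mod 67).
Extended GCD: 4(17) + 67(-1) = 1. So 4^(-1) ≡ 17 ≡ 17 (mod 67). Verify: 4 × 17 = 68 ≡ 1 (mod 67)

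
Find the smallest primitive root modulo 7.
p - 1 = 6 has prime divisors 2, 3. h is a primitive root mod 7 iff h^(6/q) ≢ 1 (mod 7) for each such q.
h = 2: 2^3 ≡ 1, 2^2 ≡ 4 (mod 7); 2^3 ≡ 1, so not a primitive root.
h = 3: 3^3 ≡ 6, 3^2 ≡ 2 (mod 7); none is 1, so 3 has order 6 and is a primitive root.
The smallest primitive root mod 7 is g = 3.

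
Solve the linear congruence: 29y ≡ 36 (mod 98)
8

Since gcd(29, 98) = 1 divides 36, a solution exists.
Multiply both sides by the inverse of 29 mod 98:
  29^(-1) mod 98 = 71
  x ≡ 71 × 36 ≡ 2556 ≡ 8 (mod 98)
Verification: 29 × 8 = 232 = 2 × 98 + 36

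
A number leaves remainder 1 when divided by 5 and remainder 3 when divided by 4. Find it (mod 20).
M = 5 × 4 = 20. M₁ = 4, y₁ ≡ 4 (mod 5). M₂ = 5, y₂ ≡ 1 (mod 4). k = 1×4×4 + 3×5×1 ≡ 11 (mod 20)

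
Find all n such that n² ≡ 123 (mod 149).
The square roots of 123 mod 149 are 102 and 47. Verify: 102² = 10404 ≡ 123 (mod 149)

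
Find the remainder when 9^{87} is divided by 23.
By Fermat: 9^{22} ≡ 1 (mod 23). 87 = 3×22 + 21. So 9^{87} ≡ 9^{21} ≡ 18 (mod 23)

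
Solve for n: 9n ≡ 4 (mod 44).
20

Since gcd(9, 44) = 1 divides 4, a solution exists.
Multiply both sides by the inverse of 9 mod 44:
  9^(-1) mod 44 = 5
  x ≡ 5 × 4 ≡ 20 ≡ 20 (mod 44)
Verification: 9 × 20 = 180 = 4 × 44 + 4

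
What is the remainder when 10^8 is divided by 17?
8 = 8 (binary 1000). Repeated squaring mod 17: 10^1 ≡ 10; 10^2 ≡ 10² = 100 ≡ 15; 10^4 ≡ 15² = 225 ≡ 4; 10^8 ≡ 4² = 16 ≡ 16. So 10^8 ≡ 16 (mod 17).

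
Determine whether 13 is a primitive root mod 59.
p - 1 = 58 has prime divisors 2, 29. Check 13^(58/q) mod 59 for each: 13^(58/2) = 13^29 ≡ 58, 13^(58/29) = 13^2 ≡ 51 (mod 59). None of these is 1, so 13 has order 58 = φ(59), so it is a primitive root mod 59.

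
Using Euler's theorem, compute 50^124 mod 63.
By Euler: 50^{36} ≡ 1 (mod 63) since gcd(50, 63) = 1. 124 = 3×36 + 16. So 50^{124} ≡ 50^{16} ≡ 22 (mod 63)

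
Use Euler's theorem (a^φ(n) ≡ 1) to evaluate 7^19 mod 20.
By Euler: 7^{8} ≡ 1 (mod 20) since gcd(7, 20) = 1. 19 = 2×8 + 3. So 7^{19} ≡ 7^{3} ≡ 3 (mod 20)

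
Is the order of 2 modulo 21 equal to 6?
Yes, ord_21(2) = 6.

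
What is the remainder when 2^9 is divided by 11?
9 = 8 + 1 (binary 1001). Repeated squaring mod 11: 2^1 ≡ 2; 2^2 ≡ 2² = 4 ≡ 4; 2^4 ≡ 4² = 16 ≡ 5; 2^8 ≡ 5² = 25 ≡ 3. Multiply: 2^9 = 2^8 × 2^1 ≡ 3 × 2 (mod 11): 3 × 2 = 6 ≡ 6. So 2^9 ≡ 6 (mod 11).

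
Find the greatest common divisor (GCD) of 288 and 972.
36

Using the Euclidean algorithm:
288 = 0 × 972 + 288
972 = 3 × 288 + 108
288 = 2 × 108 + 72
108 = 1 × 72 + 36
72 = 2 × 36 + 0

GCD(288, 972) = 36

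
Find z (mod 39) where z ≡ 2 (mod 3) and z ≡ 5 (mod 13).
M = 3 × 13 = 39. M₁ = 13, y₁ ≡ 1 (mod 3). M₂ = 3, y₂ ≡ 9 (mod 13). z = 2×13×1 + 5×3×9 ≡ 5 (mod 39)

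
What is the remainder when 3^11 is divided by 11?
Using Fermat: 3^{10} ≡ 1 (mod 11). 11 ≡ 1 (mod 10). So 3^{11} ≡ 3^{1} ≡ 3 (mod 11)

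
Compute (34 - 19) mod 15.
0

(34 - 19) = 15
15 mod 15 = 0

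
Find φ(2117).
2016

Prime factorization: 2117 = 29 × 73
Using the formula φ(n) = n × Π(1 - 1/p) for each prime factor p:
φ(2117) = 2117 × (1 - 1/29) × (1 - 1/73)
φ(2117) = 2016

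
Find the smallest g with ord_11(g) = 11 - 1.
p - 1 = 10 has prime divisors 2, 5. h is a primitive root mod 11 iff h^(10/q) ≢ 1 (mod 11) for each such q.
h = 2: 2^5 ≡ 10, 2^2 ≡ 4 (mod 11); none is 1, so 2 has order 10 and is a primitive root.
The smallest primitive root mod 11 is g = 2.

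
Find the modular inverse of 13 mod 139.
13^(-1) ≡ 107 (mod 139). Verification: 13 × 107 = 1391 ≡ 1 (mod 139)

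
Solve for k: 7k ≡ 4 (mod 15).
7

Since gcd(7, 15) = 1 divides 4, a solution exists.
Multiply both sides by the inverse of 7 mod 15:
  7^(-1) mod 15 = 13
  x ≡ 13 × 4 ≡ 52 ≡ 7 (mod 15)
Verification: 7 × 7 = 49 = 3 × 15 + 4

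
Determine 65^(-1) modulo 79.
65^(-1) ≡ 62 (mod 79). Verification: 65 × 62 = 4030 ≡ 1 (mod 79)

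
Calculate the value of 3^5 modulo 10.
5 = 4 + 1 (binary 101). Repeated squaring mod 10: 3^1 ≡ 3; 3^2 ≡ 3² = 9 ≡ 9; 3^4 ≡ 9² = 81 ≡ 1. Multiply: 3^5 = 3^4 × 3^1 ≡ 1 × 3 (mod 10): 1 × 3 = 3 ≡ 3. So 3^5 ≡ 3 (mod 10).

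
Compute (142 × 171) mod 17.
6

(142 × 171) = 24282
24282 mod 17 = 6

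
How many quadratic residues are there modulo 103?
For prime 103, there are (p-1)/2 = (103-1)/2 = 51 quadratic residues (excluding 0).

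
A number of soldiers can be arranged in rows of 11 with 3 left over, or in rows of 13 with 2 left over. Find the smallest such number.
M = 11 × 13 = 143. M₁ = 13, y₁ ≡ 6 (mod 11). M₂ = 11, y₂ ≡ 6 (mod 13). n = 3×13×6 + 2×11×6 ≡ 80 (mod 143). The smallest positive such number is 80.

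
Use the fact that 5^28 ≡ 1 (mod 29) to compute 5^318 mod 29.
By Fermat: 5^{28} ≡ 1 (mod 29). 318 ≡ 10 (mod 28). So 5^{318} ≡ 5^{10} ≡ 20 (mod 29)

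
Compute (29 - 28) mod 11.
1

(29 - 28) = 1
1 mod 11 = 1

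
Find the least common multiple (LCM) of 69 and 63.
1449

First find GCD(69, 63) using the Euclidean algorithm:
69 = 1 × 63 + 6
63 = 10 × 6 + 3
6 = 2 × 3 + 0
GCD(69, 63) = 3

LCM formula: LCM(a, b) = (a × b) / GCD(a, b)
LCM(69, 63) = (69 × 63) / 3
LCM(69, 63) = 4347 / 3
LCM(69, 63) = 1449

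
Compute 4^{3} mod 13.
12

Using successive squaring:
Binary expansion of 3: 11
Powers of 4 mod 13 (each is the square of the previous):
  4^1 ≡ 4 (mod 13)
  4^2 ≡ 4² = 16 ≡ 3 (mod 13)
3 = 2 + 1, so 4^3 = 4^2 × 4^1 ≡ 3 × 4 (mod 13)
Multiplying step by step:
  3 × 4 = 12 ≡ 12 (mod 13)
Result: 4^3 ≡ 12 (mod 13)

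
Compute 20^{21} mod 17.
5

Using successive squaring:
Binary expansion of 21: 10101
Powers of 20 mod 17 (each is the square of the previous):
  20^1 ≡ 3 (mod 17)
  20^2 ≡ 3² = 9 ≡ 9 (mod 17)
  20^4 ≡ 9² = 81 ≡ 13 (mod 17)
  20^8 ≡ 13² = 169 ≡ 16 (mod 17)
  20^16 ≡ 16² = 256 ≡ 1 (mod 17)
21 = 16 + 4 + 1, so 20^21 = 20^16 × 20^4 × 20^1 ≡ 1 × 13 × 3 (mod 17)
Multiplying step by step:
  1 × 13 = 13 ≡ 13 (mod 17)
  13 × 3 = 39 ≡ 5 (mod 17)
Result: 20^21 ≡ 5 (mod 17)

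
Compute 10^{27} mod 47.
11

Using successive squaring:
Binary expansion of 27: 11011
Powers of 10 mod 47 (each is the square of the previous):
  10^1 ≡ 10 (mod 47)
  10^2 ≡ 10² = 100 ≡ 6 (mod 47)
  10^4 ≡ 6² = 36 ≡ 36 (mod 47)
  10^8 ≡ 36² = 1296 ≡ 27 (mod 47)
  10^16 ≡ 27² = 729 ≡ 24 (mod 47)
27 = 16 + 8 + 2 + 1, so 10^27 = 10^16 × 10^8 × 10^2 × 10^1 ≡ 24 × 27 × 6 × 10 (mod 47)
Multiplying step by step:
  24 × 27 = 648 ≡ 37 (mod 47)
  37 × 6 = 222 ≡ 34 (mod 47)
  34 × 10 = 340 ≡ 11 (mod 47)
Result: 10^27 ≡ 11 (mod 47)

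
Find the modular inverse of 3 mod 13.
3^(-1) ≡ 9 (mod 13). Verification: 3 × 9 = 27 ≡ 1 (mod 13)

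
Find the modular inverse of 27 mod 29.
27^(-1) ≡ 14 (mod 29). Verification: 27 × 14 = 378 ≡ 1 (mod 29)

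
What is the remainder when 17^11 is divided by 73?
Using repeated squaring. 11 = 8 + 2 + 1 (binary 1011). Repeated squaring mod 73: 17^1 ≡ 17; 17^2 ≡ 17² = 289 ≡ 70; 17^4 ≡ 70² = 4900 ≡ 9; 17^8 ≡ 9² = 81 ≡ 8. Multiply: 17^11 = 17^8 × 17^2 × 17^1 ≡ 8 × 70 × 17 (mod 73): 8 × 70 = 560 ≡ 49; 49 × 17 = 833 ≡ 30. So 17^11 ≡ 30 (mod 73).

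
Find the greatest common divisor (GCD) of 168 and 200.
8

Using the Euclidean algorithm:
168 = 0 × 200 + 168
200 = 1 × 168 + 32
168 = 5 × 32 + 8
32 = 4 × 8 + 0

GCD(168, 200) = 8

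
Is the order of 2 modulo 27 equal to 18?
Yes, ord_27(2) = 18.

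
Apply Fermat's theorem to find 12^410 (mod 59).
By Fermat: 12^{58} ≡ 1 (mod 59). 410 = 7×58 + 4. So 12^{410} ≡ 12^{4} ≡ 27 (mod 59)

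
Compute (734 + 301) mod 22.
1

(734 + 301) = 1035
1035 mod 22 = 1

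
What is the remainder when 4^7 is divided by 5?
7 = 4 + 2 + 1 (binary 111). Repeated squaring mod 5: 4^1 ≡ 4; 4^2 ≡ 4² = 16 ≡ 1; 4^4 ≡ 1² = 1 ≡ 1. Multiply: 4^7 = 4^4 × 4^2 × 4^1 ≡ 1 × 1 × 4 (mod 5): 1 × 1 = 1 ≡ 1; 1 × 4 = 4 ≡ 4. So 4^7 ≡ 4 (mod 5).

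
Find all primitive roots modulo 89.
Primitive roots mod 89: {3, 6, 7, 13, 14, 15, 19, 23, 24, 26, 27, 28, 29, 30, 31, 33, 35, 38, 41, 43, 46, 48, 51, 54, 56, 58, 59, 60, 61, 62, 63, 65, 66, 70, 74, 75, 76, 82, 83, 86}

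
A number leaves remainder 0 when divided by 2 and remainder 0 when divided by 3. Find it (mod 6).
M = 2 × 3 = 6. M₁ = 3, y₁ ≡ 1 (mod 2). M₂ = 2, y₂ ≡ 2 (mod 3). k = 0×3×1 + 0×2×2 ≡ 0 (mod 6)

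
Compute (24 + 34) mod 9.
4

(24 + 34) = 58
58 mod 9 = 4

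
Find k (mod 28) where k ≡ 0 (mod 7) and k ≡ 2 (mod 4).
M = 7 × 4 = 28. M₁ = 4, y₁ ≡ 2 (mod 7). M₂ = 7, y₂ ≡ 3 (mod 4). k = 0×4×2 + 2×7×3 ≡ 14 (mod 28)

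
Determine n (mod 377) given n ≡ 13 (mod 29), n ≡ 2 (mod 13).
158

Using the Chinese Remainder Theorem:
M = product of moduli = 377
For equation 1: M_1 = 13, 13 ≡ 13 (mod 29), inverse of 13 mod 29 is 9 (check: 13 × 9 = 117 ≡ 1 (mod 29))
For equation 2: M_2 = 29, 29 ≡ 3 (mod 13), inverse of 29 mod 13 is 9 (check: 3 × 9 = 27 ≡ 1 (mod 13))
Combine: n ≡ Σ r_i×M_i×(M_i⁻¹ mod m_i) = 13×13×9 + 2×29×9 = 1521 + 522 = 2043
2043 mod 377 = 158
n ≡ 158 (mod 377)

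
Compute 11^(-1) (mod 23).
11^(-1) ≡ 21 (mod 23). Verification: 11 × 21 = 231 ≡ 1 (mod 23)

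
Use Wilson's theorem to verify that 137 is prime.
(136)! mod 137 = 136. Since this equals -1 (mod 137), Wilson confirms 137 is prime.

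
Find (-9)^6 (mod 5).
(-9) ≡ 1 (mod 5). 6 = 4 + 2 (binary 110). Repeated squaring mod 5: 1^1 ≡ 1; 1^2 ≡ 1² = 1 ≡ 1; 1^4 ≡ 1² = 1 ≡ 1. Multiply: (-9)^6 ≡ 1^4 × 1^2 ≡ 1 × 1 (mod 5): 1 × 1 = 1 ≡ 1. So (-9)^6 ≡ 1 (mod 5).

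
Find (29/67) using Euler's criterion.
(29/67) = 29^{33} mod 67 = 1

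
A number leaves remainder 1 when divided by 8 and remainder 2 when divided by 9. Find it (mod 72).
M = 8 × 9 = 72. M₁ = 9, y₁ ≡ 1 (mod 8). M₂ = 8, y₂ ≡ 8 (mod 9). k = 1×9×1 + 2×8×8 ≡ 65 (mod 72)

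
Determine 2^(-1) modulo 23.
2^(-1) ≡ 12 (mod 23). Verification: 2 × 12 = 24 ≡ 1 (mod 23)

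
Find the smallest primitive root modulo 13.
p - 1 = 12 has prime divisors 2, 3. h is a primitive root mod 13 iff h^(12/q) ≢ 1 (mod 13) for each such q.
h = 2: 2^6 ≡ 12, 2^4 ≡ 3 (mod 13); none is 1, so 2 has order 12 and is a primitive root.
The smallest primitive root mod 13 is g = 2.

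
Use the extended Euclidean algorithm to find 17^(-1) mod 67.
Extended GCD: 17(4) + 67(-1) = 1. So 17^(-1) ≡ 4 ≡ 4 (mod 67). Verify: 17 × 4 = 68 ≡ 1 (mod 67)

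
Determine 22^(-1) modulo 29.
22^(-1) ≡ 4 (mod 29). Verification: 22 × 4 = 88 ≡ 1 (mod 29)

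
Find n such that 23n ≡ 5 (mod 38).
25

Since gcd(23, 38) = 1 divides 5, a solution exists.
Multiply both sides by the inverse of 23 mod 38:
  23^(-1) mod 38 = 5
  x ≡ 5 × 5 ≡ 25 ≡ 25 (mod 38)
Verification: 23 × 25 = 575 = 15 × 38 + 5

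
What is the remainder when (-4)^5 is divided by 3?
(-4) ≡ 2 (mod 3). 5 = 4 + 1 (binary 101). Repeated squaring mod 3: 2^1 ≡ 2; 2^2 ≡ 2² = 4 ≡ 1; 2^4 ≡ 1² = 1 ≡ 1. Multiply: (-4)^5 ≡ 2^4 × 2^1 ≡ 1 × 2 (mod 3): 1 × 2 = 2 ≡ 2. So (-4)^5 ≡ 2 (mod 3).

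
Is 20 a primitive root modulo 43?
Yes

To verify, check if 20^(42/q) ≢ 1 (mod 43) for each prime divisor q of 42
Divisors of 42 = 42: [1, 2, 3, 6, 7, 14, 21, 42]
  20^(42/2) = 20^21 ≡ 42 (mod 43)
  20^(42/3) = 20^14 ≡ 36 (mod 43)
  20^(42/7) = 20^6 ≡ 4 (mod 43)
Conclusion: 20 is a primitive root modulo 43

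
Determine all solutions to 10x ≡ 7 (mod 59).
42

Since gcd(10, 59) = 1 divides 7, a solution exists.
Multiply both sides by the inverse of 10 mod 59:
  10^(-1) mod 59 = 6
  x ≡ 6 × 7 ≡ 42 ≡ 42 (mod 59)
Verification: 10 × 42 = 420 = 7 × 59 + 7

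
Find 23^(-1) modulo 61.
8

Using Extended Euclidean Algorithm:
gcd(23, 61) = 1
Bezout coefficients: 23 × 8 + 61 × -3 = 1
So 23 × 8 ≡ 1 (mod 61)
The inverse is 8 mod 61 = 8
Verification: 23 × 8 = 184 = 3 × 61 + 1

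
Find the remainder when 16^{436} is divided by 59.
By Fermat: 16^{58} ≡ 1 (mod 59). 436 = 7×58 + 30. So 16^{436} ≡ 16^{30} ≡ 16 (mod 59)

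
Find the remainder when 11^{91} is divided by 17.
By Fermat: 11^{16} ≡ 1 (mod 17). 91 = 5×16 + 11. So 11^{91} ≡ 11^{11} ≡ 12 (mod 17)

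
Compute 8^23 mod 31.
Using repeated squaring. 23 = 16 + 4 + 2 + 1 (binary 10111). Repeated squaring mod 31: 8^1 ≡ 8; 8^2 ≡ 8² = 64 ≡ 2; 8^4 ≡ 2² = 4 ≡ 4; 8^8 ≡ 4² = 16 ≡ 16; 8^16 ≡ 16² = 256 ≡ 8. Multiply: 8^23 = 8^16 × 8^4 × 8^2 × 8^1 ≡ 8 × 4 × 2 × 8 (mod 31): 8 × 4 = 32 ≡ 1; 1 × 2 = 2 ≡ 2; 2 × 8 = 16 ≡ 16. So 8^23 ≡ 16 (mod 31).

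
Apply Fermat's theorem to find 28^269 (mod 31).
By Fermat: 28^{30} ≡ 1 (mod 31). 269 = 8×30 + 29. So 28^{269} ≡ 28^{29} ≡ 10 (mod 31)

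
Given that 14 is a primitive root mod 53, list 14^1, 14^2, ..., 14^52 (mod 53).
g^1, g^2, ..., g^{52} mod 53: {14, 37, 41, 44, 33, 38, 2, 28, 21, 29, 35, 13, 23, 4, 3, 42, 5, 17, 26, 46, 8, 6, 31, 10, 34, 52, 39, 16, 12, 9, 20, 15, 51, 25, 32, 24, 18, 40, 30, 49, 50, 11, 48, 36, 27, 7, 45, 47, 22, 43, 19, 1}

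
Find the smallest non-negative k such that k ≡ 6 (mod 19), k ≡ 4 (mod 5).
44

Using the Chinese Remainder Theorem:
M = product of moduli = 95
For equation 1: M_1 = 5, 5 ≡ 5 (mod 19), inverse of 5 mod 19 is 4 (check: 5 × 4 = 20 ≡ 1 (mod 19))
For equation 2: M_2 = 19, 19 ≡ 4 (mod 5), inverse of 19 mod 5 is 4 (check: 4 × 4 = 16 ≡ 1 (mod 5))
Combine: k ≡ Σ r_i×M_i×(M_i⁻¹ mod m_i) = 6×5×4 + 4×19×4 = 120 + 304 = 424
424 mod 95 = 44
k ≡ 44 (mod 95)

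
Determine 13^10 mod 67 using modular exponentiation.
10 = 8 + 2 (binary 1010). Repeated squaring mod 67: 13^1 ≡ 13; 13^2 ≡ 13² = 169 ≡ 35; 13^4 ≡ 35² = 1225 ≡ 19; 13^8 ≡ 19² = 361 ≡ 26. Multiply: 13^10 = 13^8 × 13^2 ≡ 26 × 35 (mod 67): 26 × 35 = 910 ≡ 39. So 13^10 ≡ 39 (mod 67).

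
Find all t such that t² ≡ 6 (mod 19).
The square roots of 6 mod 19 are 5 and 14. Verify: 5² = 25 ≡ 6 (mod 19)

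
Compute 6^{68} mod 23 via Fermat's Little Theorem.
13

By Fermat's Little Theorem, a^(p-1) ≡ 1 (mod p) for prime p and gcd(a, p) = 1
Here p = 23, so 6^22 ≡ 1 (mod 23)
We can reduce the exponent: 68 mod 22 = 2
So 6^68 ≡ 6^2 (mod 23)
Computing: 6^2 mod 23 = 13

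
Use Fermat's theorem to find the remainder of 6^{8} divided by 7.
1

By Fermat's Little Theorem, a^(p-1) ≡ 1 (mod p) for prime p and gcd(a, p) = 1
Here p = 7, so 6^6 ≡ 1 (mod 7)
We can reduce the exponent: 8 mod 6 = 2
So 6^8 ≡ 6^2 (mod 7)
Computing: 6^2 mod 7 = 1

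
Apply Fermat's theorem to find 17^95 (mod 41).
By Fermat: 17^{40} ≡ 1 (mod 41). 95 = 2×40 + 15. So 17^{95} ≡ 17^{15} ≡ 3 (mod 41)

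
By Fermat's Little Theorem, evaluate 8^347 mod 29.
By Fermat: 8^{28} ≡ 1 (mod 29). 347 ≡ 11 (mod 28). So 8^{347} ≡ 8^{11} ≡ 3 (mod 29)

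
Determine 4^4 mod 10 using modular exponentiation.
4 = 4 (binary 100). Repeated squaring mod 10: 4^1 ≡ 4; 4^2 ≡ 4² = 16 ≡ 6; 4^4 ≡ 6² = 36 ≡ 6. So 4^4 ≡ 6 (mod 10).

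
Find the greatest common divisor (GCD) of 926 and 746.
2

Using the Euclidean algorithm:
926 = 1 × 746 + 180
746 = 4 × 180 + 26
180 = 6 × 26 + 24
26 = 1 × 24 + 2
24 = 12 × 2 + 0

GCD(926, 746) = 2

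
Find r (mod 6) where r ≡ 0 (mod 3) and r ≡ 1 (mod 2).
M = 3 × 2 = 6. M₁ = 2, y₁ ≡ 2 (mod 3). M₂ = 3, y₂ ≡ 1 (mod 2). r = 0×2×2 + 1×3×1 ≡ 3 (mod 6)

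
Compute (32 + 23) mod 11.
0

(32 + 23) = 55
55 mod 11 = 0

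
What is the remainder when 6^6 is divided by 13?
6 = 4 + 2 (binary 110). Repeated squaring mod 13: 6^1 ≡ 6; 6^2 ≡ 6² = 36 ≡ 10; 6^4 ≡ 10² = 100 ≡ 9. Multiply: 6^6 = 6^4 × 6^2 ≡ 9 × 10 (mod 13): 9 × 10 = 90 ≡ 12. So 6^6 ≡ 12 (mod 13).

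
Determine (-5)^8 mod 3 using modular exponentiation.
(-5) ≡ 1 (mod 3). 8 = 8 (binary 1000). Repeated squaring mod 3: 1^1 ≡ 1; 1^2 ≡ 1² = 1 ≡ 1; 1^4 ≡ 1² = 1 ≡ 1; 1^8 ≡ 1² = 1 ≡ 1. So (-5)^8 ≡ 1 (mod 3).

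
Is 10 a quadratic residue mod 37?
By Euler's criterion: 10^{18} ≡ 1 (mod 37). Since this equals 1, 10 is a QR.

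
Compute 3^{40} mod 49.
11

Using successive squaring:
Binary expansion of 40: 101000
Powers of 3 mod 49 (each is the square of the previous):
  3^1 ≡ 3 (mod 49)
  3^2 ≡ 3² = 9 ≡ 9 (mod 49)
  3^4 ≡ 9² = 81 ≡ 32 (mod 49)
  3^8 ≡ 32² = 1024 ≡ 44 (mod 49)
  3^16 ≡ 44² = 1936 ≡ 25 (mod 49)
  3^32 ≡ 25² = 625 ≡ 37 (mod 49)
40 = 32 + 8, so 3^40 = 3^32 × 3^8 ≡ 37 × 44 (mod 49)
Multiplying step by step:
  37 × 44 = 1628 ≡ 11 (mod 49)
Result: 3^40 ≡ 11 (mod 49)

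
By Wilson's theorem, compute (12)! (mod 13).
By Wilson's theorem, (12)! ≡ -1 ≡ 12 (mod 13)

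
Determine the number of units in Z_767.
696

Prime factorization: 767 = 13 × 59
Using the formula φ(n) = n × Π(1 - 1/p) for each prime factor p:
φ(767) = 767 × (1 - 1/13) × (1 - 1/59)
φ(767) = 696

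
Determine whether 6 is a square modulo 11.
By Euler's criterion: 6^{5} ≡ 10 (mod 11). Since this equals -1 (≡ 10), 6 is not a QR.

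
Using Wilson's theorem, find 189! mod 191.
(190)! = (189)! × (190) ≡ -1 (mod 191). So (189)! ≡ -1 × (190)^(-1) ≡ (-1)×(-1) = 1 (mod 191)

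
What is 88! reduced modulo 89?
By Wilson's theorem, (88)! ≡ -1 ≡ 88 (mod 89)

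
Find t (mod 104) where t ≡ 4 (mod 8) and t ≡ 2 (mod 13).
M = 8 × 13 = 104. M₁ = 13, y₁ ≡ 5 (mod 8). M₂ = 8, y₂ ≡ 5 (mod 13). t = 4×13×5 + 2×8×5 ≡ 28 (mod 104)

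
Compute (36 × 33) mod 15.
3

(36 × 33) = 1188
1188 mod 15 = 3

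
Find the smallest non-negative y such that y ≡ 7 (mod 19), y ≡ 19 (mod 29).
425

Using the Chinese Remainder Theorem:
M = product of moduli = 551
For equation 1: M_1 = 29, 29 ≡ 10 (mod 19), inverse of 29 mod 19 is 2 (check: 10 × 2 = 20 ≡ 1 (mod 19))
For equation 2: M_2 = 19, 19 ≡ 19 (mod 29), inverse of 19 mod 29 is 26 (check: 19 × 26 = 494 ≡ 1 (mod 29))
Combine: y ≡ Σ r_i×M_i×(M_i⁻¹ mod m_i) = 7×29×2 + 19×19×26 = 406 + 9386 = 9792
9792 mod 551 = 425
y ≡ 425 (mod 551)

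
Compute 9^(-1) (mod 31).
9^(-1) ≡ 7 (mod 31). Verification: 9 × 7 = 63 ≡ 1 (mod 31)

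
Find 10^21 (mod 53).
Using repeated squaring. 21 = 16 + 4 + 1 (binary 10101). Repeated squaring mod 53: 10^1 ≡ 10; 10^2 ≡ 10² = 100 ≡ 47; 10^4 ≡ 47² = 2209 ≡ 36; 10^8 ≡ 36² = 1296 ≡ 24; 10^16 ≡ 24² = 576 ≡ 46. Multiply: 10^21 = 10^16 × 10^4 × 10^1 ≡ 46 × 36 × 10 (mod 53): 46 × 36 = 1656 ≡ 13; 13 × 10 = 130 ≡ 24. So 10^21 ≡ 24 (mod 53).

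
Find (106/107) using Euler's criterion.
(106/107) = 106^{53} mod 107 = -1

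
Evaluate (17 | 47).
(17/47) = 17^{23} mod 47 = 1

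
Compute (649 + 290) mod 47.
46

(649 + 290) = 939
939 mod 47 = 46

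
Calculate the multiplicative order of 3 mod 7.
Powers of 3 mod 7: 3^1≡3, 3^2≡2, 3^3≡6, 3^4≡4, 3^5≡5, 3^6≡1. Order = 6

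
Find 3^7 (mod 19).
7 = 4 + 2 + 1 (binary 111). Repeated squaring mod 19: 3^1 ≡ 3; 3^2 ≡ 3² = 9 ≡ 9; 3^4 ≡ 9² = 81 ≡ 5. Multiply: 3^7 = 3^4 × 3^2 × 3^1 ≡ 5 × 9 × 3 (mod 19): 5 × 9 = 45 ≡ 7; 7 × 3 = 21 ≡ 2. So 3^7 ≡ 2 (mod 19).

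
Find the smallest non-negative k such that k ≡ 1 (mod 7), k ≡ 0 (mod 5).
15

Using the Chinese Remainder Theorem:
M = product of moduli = 35
For equation 1: M_1 = 5, 5 ≡ 5 (mod 7), inverse of 5 mod 7 is 3 (check: 5 × 3 = 15 ≡ 1 (mod 7))
For equation 2: M_2 = 7, 7 ≡ 2 (mod 5), inverse of 7 mod 5 is 3 (check: 2 × 3 = 6 ≡ 1 (mod 5))
Combine: k ≡ Σ r_i×M_i×(M_i⁻¹ mod m_i) = 1×5×3 + 0×7×3 = 15 + 0 = 15
15 mod 35 = 15
k ≡ 15 (mod 35)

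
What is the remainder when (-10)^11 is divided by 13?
Using repeated squaring. (-10) ≡ 3 (mod 13). 11 = 8 + 2 + 1 (binary 1011). Repeated squaring mod 13: 3^1 ≡ 3; 3^2 ≡ 3² = 9 ≡ 9; 3^4 ≡ 9² = 81 ≡ 3; 3^8 ≡ 3² = 9 ≡ 9. Multiply: (-10)^11 ≡ 3^8 × 3^2 × 3^1 ≡ 9 × 9 × 3 (mod 13): 9 × 9 = 81 ≡ 3; 3 × 3 = 9 ≡ 9. So (-10)^11 ≡ 9 (mod 13).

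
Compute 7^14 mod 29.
Using repeated squaring. 14 = 8 + 4 + 2 (binary 1110). Repeated squaring mod 29: 7^1 ≡ 7; 7^2 ≡ 7² = 49 ≡ 20; 7^4 ≡ 20² = 400 ≡ 23; 7^8 ≡ 23² = 529 ≡ 7. Multiply: 7^14 = 7^8 × 7^4 × 7^2 ≡ 7 × 23 × 20 (mod 29): 7 × 23 = 161 ≡ 16; 16 × 20 = 320 ≡ 1. So 7^14 ≡ 1 (mod 29).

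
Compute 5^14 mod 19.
Using repeated squaring. 14 = 8 + 4 + 2 (binary 1110). Repeated squaring mod 19: 5^1 ≡ 5; 5^2 ≡ 5² = 25 ≡ 6; 5^4 ≡ 6² = 36 ≡ 17; 5^8 ≡ 17² = 289 ≡ 4. Multiply: 5^14 = 5^8 × 5^4 × 5^2 ≡ 4 × 17 × 6 (mod 19): 4 × 17 = 68 ≡ 11; 11 × 6 = 66 ≡ 9. So 5^14 ≡ 9 (mod 19).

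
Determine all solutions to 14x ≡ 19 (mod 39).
32

Since gcd(14, 39) = 1 divides 19, a solution exists.
Multiply both sides by the inverse of 14 mod 39:
  14^(-1) mod 39 = 14
  x ≡ 14 × 19 ≡ 266 ≡ 32 (mod 39)
Verification: 14 × 32 = 448 = 11 × 39 + 19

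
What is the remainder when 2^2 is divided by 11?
2 = 2 (binary 10). Repeated squaring mod 11: 2^1 ≡ 2; 2^2 ≡ 2² = 4 ≡ 4. So 2^2 ≡ 4 (mod 11).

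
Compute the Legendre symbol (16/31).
(16/31) = 16^{15} mod 31 = 1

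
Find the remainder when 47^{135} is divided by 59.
By Fermat: 47^{58} ≡ 1 (mod 59). 135 = 2×58 + 19. So 47^{135} ≡ 47^{19} ≡ 55 (mod 59)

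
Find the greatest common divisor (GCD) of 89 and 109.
1

Using the Euclidean algorithm:
89 = 0 × 109 + 89
109 = 1 × 89 + 20
89 = 4 × 20 + 9
20 = 2 × 9 + 2
9 = 4 × 2 + 1
2 = 2 × 1 + 0

GCD(89, 109) = 1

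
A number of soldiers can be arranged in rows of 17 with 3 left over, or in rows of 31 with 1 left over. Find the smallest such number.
M = 17 × 31 = 527. M₁ = 31, y₁ ≡ 11 (mod 17). M₂ = 17, y₂ ≡ 11 (mod 31). m = 3×31×11 + 1×17×11 ≡ 156 (mod 527). The smallest positive such number is 156.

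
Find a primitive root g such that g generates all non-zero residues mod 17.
p - 1 = 16 has prime divisors 2. h is a primitive root mod 17 iff h^(16/q) ≢ 1 (mod 17) for each such q.
h = 2: 2^8 ≡ 1 (mod 17); 2^8 ≡ 1, so not a primitive root.
h = 3: 3^8 ≡ 16 (mod 17); none is 1, so 3 has order 16 and is a primitive root.
The smallest primitive root mod 17 is g = 3.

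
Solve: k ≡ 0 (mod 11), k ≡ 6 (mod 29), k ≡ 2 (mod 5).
M = 11 × 29 × 5 = 1595. M₁ = 145, y₁ ≡ 6 (mod 11). M₂ = 55, y₂ ≡ 19 (mod 29). M₃ = 319, y₃ ≡ 4 (mod 5). k = 0×145×6 + 6×55×19 + 2×319×4 ≡ 847 (mod 1595)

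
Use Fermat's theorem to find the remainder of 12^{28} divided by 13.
1

By Fermat's Little Theorem, a^(p-1) ≡ 1 (mod p) for prime p and gcd(a, p) = 1
Here p = 13, so 12^12 ≡ 1 (mod 13)
We can reduce the exponent: 28 mod 12 = 4
So 12^28 ≡ 12^4 (mod 13)
Computing: 12^4 mod 13 = 1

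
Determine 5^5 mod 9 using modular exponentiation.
5 = 4 + 1 (binary 101). Repeated squaring mod 9: 5^1 ≡ 5; 5^2 ≡ 5² = 25 ≡ 7; 5^4 ≡ 7² = 49 ≡ 4. Multiply: 5^5 = 5^4 × 5^1 ≡ 4 × 5 (mod 9): 4 × 5 = 20 ≡ 2. So 5^5 ≡ 2 (mod 9).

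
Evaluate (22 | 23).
(22/23) = 22^{11} mod 23 = -1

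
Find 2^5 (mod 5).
5 = 4 + 1 (binary 101). Repeated squaring mod 5: 2^1 ≡ 2; 2^2 ≡ 2² = 4 ≡ 4; 2^4 ≡ 4² = 16 ≡ 1. Multiply: 2^5 = 2^4 × 2^1 ≡ 1 × 2 (mod 5): 1 × 2 = 2 ≡ 2. So 2^5 ≡ 2 (mod 5).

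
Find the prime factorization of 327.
3 × 109

Divide by primes starting from smallest:
327 ÷ 3 = 109
109 ÷ 109 = 1

327 = 3 × 109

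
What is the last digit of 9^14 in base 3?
Using repeated squaring. 9 ≡ 0 (mod 3). 14 = 8 + 4 + 2 (binary 1110). Repeated squaring mod 3: 0^1 ≡ 0; 0^2 ≡ 0² = 0 ≡ 0; 0^4 ≡ 0² = 0 ≡ 0; 0^8 ≡ 0² = 0 ≡ 0. Multiply: 9^14 ≡ 0^8 × 0^4 × 0^2 ≡ 0 × 0 × 0 (mod 3): 0 × 0 = 0 ≡ 0; 0 × 0 = 0 ≡ 0. So 9^14 ≡ 0 (mod 3).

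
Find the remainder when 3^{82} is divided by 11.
By Fermat: 3^{10} ≡ 1 (mod 11). 82 = 8×10 + 2. So 3^{82} ≡ 3^{2} ≡ 9 (mod 11)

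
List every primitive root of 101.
Primitive roots mod 101: {2, 3, 7, 8, 11, 12, 15, 18, 26, 27, 28, 29, 34, 35, 38, 40, 42, 46, 48, 50, 51, 53, 55, 59, 61, 63, 66, 67, 72, 73, 74, 75, 83, 86, 89, 90, 93, 94, 98, 99}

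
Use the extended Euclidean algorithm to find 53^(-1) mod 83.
Extended GCD: 53(-36) + 83(23) = 1. So 53^(-1) ≡ 47 ≡ 47 (mod 83). Verify: 53 × 47 = 2491 ≡ 1 (mod 83)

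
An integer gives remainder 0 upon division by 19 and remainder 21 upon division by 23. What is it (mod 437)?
M = 19 × 23 = 437. M₁ = 23, y₁ ≡ 5 (mod 19). M₂ = 19, y₂ ≡ 17 (mod 23). y = 0×23×5 + 21×19×17 ≡ 228 (mod 437). The smallest positive such number is 228.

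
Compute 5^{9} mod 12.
5

Using successive squaring:
Binary expansion of 9: 1001
Powers of 5 mod 12 (each is the square of the previous):
  5^1 ≡ 5 (mod 12)
  5^2 ≡ 5² = 25 ≡ 1 (mod 12)
  5^4 ≡ 1² = 1 ≡ 1 (mod 12)
  5^8 ≡ 1² = 1 ≡ 1 (mod 12)
9 = 8 + 1, so 5^9 = 5^8 × 5^1 ≡ 1 × 5 (mod 12)
Multiplying step by step:
  1 × 5 = 5 ≡ 5 (mod 12)
Result: 5^9 ≡ 5 (mod 12)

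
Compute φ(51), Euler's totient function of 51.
32

Prime factorization: 51 = 3 × 17
Using the formula φ(n) = n × Π(1 - 1/p) for each prime factor p:
φ(51) = 51 × (1 - 1/3) × (1 - 1/17)
φ(51) = 32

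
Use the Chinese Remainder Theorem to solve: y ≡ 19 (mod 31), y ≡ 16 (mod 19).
453

Using the Chinese Remainder Theorem:
M = product of moduli = 589
For equation 1: M_1 = 19, 19 ≡ 19 (mod 31), inverse of 19 mod 31 is 18 (check: 19 × 18 = 342 ≡ 1 (mod 31))
For equation 2: M_2 = 31, 31 ≡ 12 (mod 19), inverse of 31 mod 19 is 8 (check: 12 × 8 = 96 ≡ 1 (mod 19))
Combine: y ≡ Σ r_i×M_i×(M_i⁻¹ mod m_i) = 19×19×18 + 16×31×8 = 6498 + 3968 = 10466
10466 mod 589 = 453
y ≡ 453 (mod 589)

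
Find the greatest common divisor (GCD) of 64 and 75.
1

Using the Euclidean algorithm:
64 = 0 × 75 + 64
75 = 1 × 64 + 11
64 = 5 × 11 + 9
11 = 1 × 9 + 2
9 = 4 × 2 + 1
2 = 2 × 1 + 0

GCD(64, 75) = 1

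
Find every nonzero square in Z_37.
QRs mod 37: {1, 3, 4, 7, 9, 10, 11, 12, 16, 21, 25, 26, 27, 28, 30, 33, 34, 36}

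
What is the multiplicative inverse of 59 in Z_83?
59^(-1) ≡ 38 (mod 83). Verification: 59 × 38 = 2242 ≡ 1 (mod 83)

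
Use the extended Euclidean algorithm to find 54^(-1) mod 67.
Extended GCD: 54(-31) + 67(25) = 1. So 54^(-1) ≡ 36 ≡ 36 (mod 67). Verify: 54 × 36 = 1944 ≡ 1 (mod 67)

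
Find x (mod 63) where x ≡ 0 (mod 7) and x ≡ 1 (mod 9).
M = 7 × 9 = 63. M₁ = 9, y₁ ≡ 4 (mod 7). M₂ = 7, y₂ ≡ 4 (mod 9). x = 0×9×4 + 1×7×4 ≡ 28 (mod 63)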